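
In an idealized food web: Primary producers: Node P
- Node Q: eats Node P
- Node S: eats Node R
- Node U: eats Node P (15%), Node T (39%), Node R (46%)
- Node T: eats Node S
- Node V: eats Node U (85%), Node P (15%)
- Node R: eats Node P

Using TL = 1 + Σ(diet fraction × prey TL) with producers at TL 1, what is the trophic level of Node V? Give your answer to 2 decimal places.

Node Q: 1 + 1 = 2
Node R: 1 + 1 = 2
Node S: 1 + 2 = 3
Node T: 1 + 3 = 4
Node U: 1 + (0.15×1 + 0.39×4 + 0.46×2) = 3.63
Node V: 1 + (0.85×3.63 + 0.15×1) = 4.2355

4.24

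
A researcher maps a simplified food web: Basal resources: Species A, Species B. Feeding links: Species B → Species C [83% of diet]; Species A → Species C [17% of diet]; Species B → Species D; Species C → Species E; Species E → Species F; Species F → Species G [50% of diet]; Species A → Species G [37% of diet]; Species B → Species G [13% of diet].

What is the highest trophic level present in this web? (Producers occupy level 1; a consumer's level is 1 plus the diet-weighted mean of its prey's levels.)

4

Species C: 1 + (0.83×1 + 0.17×1) = 2
Species D: 1 + 1 = 2
Species E: 1 + 2 = 3
Species F: 1 + 3 = 4
Species G: 1 + (0.5×4 + 0.37×1 + 0.13×1) = 3.5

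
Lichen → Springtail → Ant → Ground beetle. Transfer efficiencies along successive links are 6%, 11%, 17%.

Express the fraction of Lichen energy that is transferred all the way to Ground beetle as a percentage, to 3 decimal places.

Product of link efficiencies: 0.06 × 0.11 × 0.17 = 0.001122
As a percentage: 0.001122 × 100 = 0.112%

0.112%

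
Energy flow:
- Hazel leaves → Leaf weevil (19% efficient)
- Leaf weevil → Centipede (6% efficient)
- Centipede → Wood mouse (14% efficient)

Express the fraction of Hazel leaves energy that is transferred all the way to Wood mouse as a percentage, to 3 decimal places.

0.160%

Product of link efficiencies: 0.19 × 0.06 × 0.14 = 0.001596
As a percentage: 0.001596 × 100 = 0.160%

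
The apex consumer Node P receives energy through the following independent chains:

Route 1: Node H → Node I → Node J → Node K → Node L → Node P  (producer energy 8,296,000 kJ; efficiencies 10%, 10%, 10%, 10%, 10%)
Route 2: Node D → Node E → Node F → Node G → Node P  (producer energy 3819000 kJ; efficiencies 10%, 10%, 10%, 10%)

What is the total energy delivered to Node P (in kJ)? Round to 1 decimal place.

464.9 kJ

Route 1: 8296000 × 0.1 × 0.1 × 0.1 × 0.1 × 0.1 = 82.96 kJ
Route 2: 3819000 × 0.1 × 0.1 × 0.1 × 0.1 = 381.9 kJ
Total at Node P: 82.96 + 381.9 = 464.86 kJ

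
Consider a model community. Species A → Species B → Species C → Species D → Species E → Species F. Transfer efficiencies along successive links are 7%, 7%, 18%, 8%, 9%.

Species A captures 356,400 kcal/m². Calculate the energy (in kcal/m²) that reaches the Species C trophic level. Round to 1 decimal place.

Species B: 356400 × 0.07 = 24948 kcal/m²
Species C: 24948 × 0.07 = 1746.36 kcal/m²

1746.4 kcal/m²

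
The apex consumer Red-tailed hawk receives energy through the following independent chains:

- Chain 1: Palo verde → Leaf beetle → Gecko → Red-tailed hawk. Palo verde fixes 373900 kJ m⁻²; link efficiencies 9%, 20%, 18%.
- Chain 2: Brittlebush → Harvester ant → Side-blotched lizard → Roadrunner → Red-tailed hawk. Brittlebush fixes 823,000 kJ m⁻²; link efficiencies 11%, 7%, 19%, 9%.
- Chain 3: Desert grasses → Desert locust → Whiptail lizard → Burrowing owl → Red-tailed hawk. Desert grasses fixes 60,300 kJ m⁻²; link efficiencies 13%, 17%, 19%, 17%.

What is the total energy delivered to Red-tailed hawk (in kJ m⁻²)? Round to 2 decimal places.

Chain 1: 373900 × 0.09 × 0.2 × 0.18 = 1211.436 kJ m⁻²
Chain 2: 823000 × 0.11 × 0.07 × 0.19 × 0.09 = 108.36441 kJ m⁻²
Chain 3: 60300 × 0.13 × 0.17 × 0.19 × 0.17 = 43.043949 kJ m⁻²
Total at Red-tailed hawk: 1211.436 + 108.36441 + 43.043949 = 1362.844359 kJ m⁻²

1362.84 kJ m⁻²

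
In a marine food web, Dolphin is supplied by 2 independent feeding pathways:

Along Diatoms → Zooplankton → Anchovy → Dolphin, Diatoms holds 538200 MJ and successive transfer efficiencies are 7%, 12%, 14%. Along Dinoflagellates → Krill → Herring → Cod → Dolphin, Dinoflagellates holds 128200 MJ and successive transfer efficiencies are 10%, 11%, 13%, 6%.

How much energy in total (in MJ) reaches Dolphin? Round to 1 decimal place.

Via Diatoms: 538200 × 0.07 × 0.12 × 0.14 = 632.9232 MJ
Via Dinoflagellates: 128200 × 0.1 × 0.11 × 0.13 × 0.06 = 10.99956 MJ
Total at Dolphin: 632.9232 + 10.99956 = 643.92276 MJ

643.9 MJ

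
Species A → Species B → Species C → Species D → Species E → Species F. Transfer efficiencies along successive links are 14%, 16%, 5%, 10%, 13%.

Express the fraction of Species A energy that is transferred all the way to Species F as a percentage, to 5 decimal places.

Product of link efficiencies: 0.14 × 0.16 × 0.05 × 0.1 × 0.13 = 0.00001456
As a percentage: 0.00001456 × 100 = 0.00146%

0.00146%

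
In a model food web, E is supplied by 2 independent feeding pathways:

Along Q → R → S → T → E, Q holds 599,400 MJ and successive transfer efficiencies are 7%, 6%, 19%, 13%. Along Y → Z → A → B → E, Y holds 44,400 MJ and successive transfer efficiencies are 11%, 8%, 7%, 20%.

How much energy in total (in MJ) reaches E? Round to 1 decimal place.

67.7 MJ

Via Q: 599400 × 0.07 × 0.06 × 0.19 × 0.13 = 62.181756 MJ
Via Y: 44400 × 0.11 × 0.08 × 0.07 × 0.2 = 5.47008 MJ
Total at E: 62.181756 + 5.47008 = 67.651836 MJ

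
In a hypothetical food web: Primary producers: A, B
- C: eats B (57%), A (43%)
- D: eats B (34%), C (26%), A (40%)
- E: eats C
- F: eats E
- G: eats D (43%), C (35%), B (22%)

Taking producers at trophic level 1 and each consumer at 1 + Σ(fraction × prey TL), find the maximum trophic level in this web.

4

C: 1 + (0.57×1 + 0.43×1) = 2
D: 1 + (0.34×1 + 0.26×2 + 0.4×1) = 2.26
E: 1 + 2 = 3
F: 1 + 3 = 4
G: 1 + (0.43×2.26 + 0.35×2 + 0.22×1) = 2.8918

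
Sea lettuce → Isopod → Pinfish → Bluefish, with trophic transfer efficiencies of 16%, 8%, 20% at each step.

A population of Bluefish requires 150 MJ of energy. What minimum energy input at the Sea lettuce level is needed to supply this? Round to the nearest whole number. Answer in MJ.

Cumulative transfer efficiency: 0.16 × 0.08 × 0.2 = 0.00256
Sea lettuce energy = 150 / 0.00256 = 58594 MJ

58594 MJ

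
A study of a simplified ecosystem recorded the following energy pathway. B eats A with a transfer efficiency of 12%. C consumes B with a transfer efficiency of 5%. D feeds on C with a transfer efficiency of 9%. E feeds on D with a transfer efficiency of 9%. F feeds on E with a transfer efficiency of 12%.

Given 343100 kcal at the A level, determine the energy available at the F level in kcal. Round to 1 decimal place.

2.0 kcal

B: 343100 × 0.12 = 41172 kcal
C: 41172 × 0.05 = 2058.6 kcal
D: 2058.6 × 0.09 = 185.274 kcal
E: 185.274 × 0.09 = 16.67466 kcal
F: 16.67466 × 0.12 = 2.0009592 kcal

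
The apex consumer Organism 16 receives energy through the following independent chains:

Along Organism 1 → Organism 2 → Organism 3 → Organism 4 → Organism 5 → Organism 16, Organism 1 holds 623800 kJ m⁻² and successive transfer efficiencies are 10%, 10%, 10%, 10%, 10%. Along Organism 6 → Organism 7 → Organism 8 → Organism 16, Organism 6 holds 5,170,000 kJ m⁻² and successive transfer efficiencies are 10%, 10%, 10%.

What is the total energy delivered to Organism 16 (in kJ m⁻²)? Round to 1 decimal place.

5176.2 kJ m⁻²

Via Organism 1: 623800 × 0.1 × 0.1 × 0.1 × 0.1 × 0.1 = 6.238 kJ m⁻²
Via Organism 6: 5170000 × 0.1 × 0.1 × 0.1 = 5170 kJ m⁻²
Total at Organism 16: 6.238 + 5170 = 5176.238 kJ m⁻²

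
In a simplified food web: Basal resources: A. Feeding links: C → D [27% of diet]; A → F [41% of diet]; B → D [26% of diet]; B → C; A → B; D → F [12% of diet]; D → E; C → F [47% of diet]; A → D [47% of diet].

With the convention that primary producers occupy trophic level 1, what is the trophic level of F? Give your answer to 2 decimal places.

B: 1 + 1 = 2
C: 1 + 2 = 3
D: 1 + (0.47×1 + 0.27×3 + 0.26×2) = 2.8
E: 1 + 2.8 = 3.8
F: 1 + (0.41×1 + 0.47×3 + 0.12×2.8) = 3.156

3.16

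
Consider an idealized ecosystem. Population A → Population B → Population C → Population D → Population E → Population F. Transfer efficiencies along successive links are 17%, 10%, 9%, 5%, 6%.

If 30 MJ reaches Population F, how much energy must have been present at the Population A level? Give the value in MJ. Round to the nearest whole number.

Cumulative transfer efficiency: 0.17 × 0.1 × 0.09 × 0.05 × 0.06 = 0.00000459
Population A energy = 30 / 0.00000459 = 6535948 MJ

6535948 MJ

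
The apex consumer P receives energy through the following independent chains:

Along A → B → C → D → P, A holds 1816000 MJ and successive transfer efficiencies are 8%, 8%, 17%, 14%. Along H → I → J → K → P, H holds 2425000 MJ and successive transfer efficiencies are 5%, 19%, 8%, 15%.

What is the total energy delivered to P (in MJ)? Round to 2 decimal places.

Via A: 1816000 × 0.08 × 0.08 × 0.17 × 0.14 = 276.61312 MJ
Via H: 2425000 × 0.05 × 0.19 × 0.08 × 0.15 = 276.45 MJ
Total at P: 276.61312 + 276.45 = 553.06312 MJ

553.06 MJ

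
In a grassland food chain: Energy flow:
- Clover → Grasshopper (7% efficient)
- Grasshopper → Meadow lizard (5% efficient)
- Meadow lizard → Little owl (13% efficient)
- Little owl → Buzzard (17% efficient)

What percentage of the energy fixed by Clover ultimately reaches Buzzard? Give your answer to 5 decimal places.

Product of link efficiencies: 0.07 × 0.05 × 0.13 × 0.17 = 0.00007735
As a percentage: 0.00007735 × 100 = 0.00774%

0.00774%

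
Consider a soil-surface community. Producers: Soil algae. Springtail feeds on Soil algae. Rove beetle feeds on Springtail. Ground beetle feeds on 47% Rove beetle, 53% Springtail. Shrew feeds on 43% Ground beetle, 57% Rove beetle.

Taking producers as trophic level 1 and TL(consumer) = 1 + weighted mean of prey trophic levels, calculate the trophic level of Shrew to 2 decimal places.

Springtail: 1 + 1 = 2
Rove beetle: 1 + 2 = 3
Ground beetle: 1 + (0.47×3 + 0.53×2) = 3.47
Shrew: 1 + (0.43×3.47 + 0.57×3) = 4.2021

4.20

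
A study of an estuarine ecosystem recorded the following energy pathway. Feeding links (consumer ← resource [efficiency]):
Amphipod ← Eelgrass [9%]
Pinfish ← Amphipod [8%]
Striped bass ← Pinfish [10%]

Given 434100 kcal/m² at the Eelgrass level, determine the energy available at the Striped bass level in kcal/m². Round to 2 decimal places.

312.55 kcal/m²

Amphipod: 434100 × 0.09 = 39069 kcal/m²
Pinfish: 39069 × 0.08 = 3125.52 kcal/m²
Striped bass: 3125.52 × 0.1 = 312.552 kcal/m²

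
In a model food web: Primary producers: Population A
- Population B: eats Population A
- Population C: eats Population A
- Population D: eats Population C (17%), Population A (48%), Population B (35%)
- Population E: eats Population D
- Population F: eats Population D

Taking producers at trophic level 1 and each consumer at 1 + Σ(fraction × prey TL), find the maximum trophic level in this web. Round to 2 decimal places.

3.52

Population B: 1 + 1 = 2
Population C: 1 + 1 = 2
Population D: 1 + (0.17×2 + 0.48×1 + 0.35×2) = 2.52
Population E: 1 + 2.52 = 3.52
Population F: 1 + 2.52 = 3.52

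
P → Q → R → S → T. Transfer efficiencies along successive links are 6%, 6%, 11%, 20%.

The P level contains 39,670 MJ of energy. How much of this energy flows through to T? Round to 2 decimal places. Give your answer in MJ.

Q: 39670 × 0.06 = 2380.2 MJ
R: 2380.2 × 0.06 = 142.812 MJ
S: 142.812 × 0.11 = 15.70932 MJ
T: 15.70932 × 0.2 = 3.141864 MJ

3.14 MJ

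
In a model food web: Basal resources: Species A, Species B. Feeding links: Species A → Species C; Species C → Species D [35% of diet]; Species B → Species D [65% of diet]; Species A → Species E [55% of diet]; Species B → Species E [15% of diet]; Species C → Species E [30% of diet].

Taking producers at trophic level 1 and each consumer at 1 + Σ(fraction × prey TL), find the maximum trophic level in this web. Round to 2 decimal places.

2.35

Species C: 1 + 1 = 2
Species D: 1 + (0.35×2 + 0.65×1) = 2.35
Species E: 1 + (0.55×1 + 0.15×1 + 0.3×2) = 2.3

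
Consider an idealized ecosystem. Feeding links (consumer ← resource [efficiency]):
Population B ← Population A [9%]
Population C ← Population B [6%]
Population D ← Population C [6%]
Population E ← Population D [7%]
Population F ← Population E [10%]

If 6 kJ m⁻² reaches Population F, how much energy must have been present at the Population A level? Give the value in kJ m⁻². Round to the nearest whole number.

Cumulative transfer efficiency: 0.09 × 0.06 × 0.06 × 0.07 × 0.1 = 0.000002268
Population A energy = 6 / 0.000002268 = 2645503 kJ m⁻²

2645503 kJ m⁻²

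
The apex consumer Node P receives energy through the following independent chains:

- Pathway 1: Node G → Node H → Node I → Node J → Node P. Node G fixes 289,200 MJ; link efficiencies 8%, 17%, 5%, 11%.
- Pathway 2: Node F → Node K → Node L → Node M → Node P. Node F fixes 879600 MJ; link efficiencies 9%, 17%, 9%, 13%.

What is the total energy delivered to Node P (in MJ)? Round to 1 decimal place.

Pathway 1: 289200 × 0.08 × 0.17 × 0.05 × 0.11 = 21.63216 MJ
Pathway 2: 879600 × 0.09 × 0.17 × 0.09 × 0.13 = 157.457196 MJ
Total at Node P: 21.63216 + 157.457196 = 179.089356 MJ

179.1 MJ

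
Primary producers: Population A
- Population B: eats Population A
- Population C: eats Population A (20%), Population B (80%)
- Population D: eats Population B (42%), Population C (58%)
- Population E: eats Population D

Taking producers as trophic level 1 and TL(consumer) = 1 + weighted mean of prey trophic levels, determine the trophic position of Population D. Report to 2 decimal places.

3.46

Population B: 1 + 1 = 2
Population C: 1 + (0.2×1 + 0.8×2) = 2.8
Population D: 1 + (0.42×2 + 0.58×2.8) = 3.464
Population E: 1 + 3.464 = 4.464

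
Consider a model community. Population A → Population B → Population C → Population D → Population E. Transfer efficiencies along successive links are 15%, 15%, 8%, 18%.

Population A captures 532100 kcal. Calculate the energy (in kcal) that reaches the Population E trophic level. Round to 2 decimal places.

Population B: 532100 × 0.15 = 79815 kcal
Population C: 79815 × 0.15 = 11972.25 kcal
Population D: 11972.25 × 0.08 = 957.78 kcal
Population E: 957.78 × 0.18 = 172.4004 kcal

172.40 kcal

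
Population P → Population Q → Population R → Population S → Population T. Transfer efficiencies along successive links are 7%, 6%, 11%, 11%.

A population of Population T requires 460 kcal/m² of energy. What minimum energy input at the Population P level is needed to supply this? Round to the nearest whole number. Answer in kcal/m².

9051555 kcal/m²

Cumulative transfer efficiency: 0.07 × 0.06 × 0.11 × 0.11 = 0.00005082
Population P energy = 460 / 0.00005082 = 9051555 kcal/m²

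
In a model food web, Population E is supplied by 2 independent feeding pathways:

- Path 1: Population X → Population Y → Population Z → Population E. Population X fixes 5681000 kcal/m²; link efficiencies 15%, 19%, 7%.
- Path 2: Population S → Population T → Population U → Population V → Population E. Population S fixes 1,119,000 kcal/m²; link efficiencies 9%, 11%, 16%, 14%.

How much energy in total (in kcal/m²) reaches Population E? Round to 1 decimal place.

Path 1: 5681000 × 0.15 × 0.19 × 0.07 = 11333.595 kcal/m²
Path 2: 1119000 × 0.09 × 0.11 × 0.16 × 0.14 = 248.14944 kcal/m²
Total at Population E: 11333.595 + 248.14944 = 11581.74444 kcal/m²

11581.7 kcal/m²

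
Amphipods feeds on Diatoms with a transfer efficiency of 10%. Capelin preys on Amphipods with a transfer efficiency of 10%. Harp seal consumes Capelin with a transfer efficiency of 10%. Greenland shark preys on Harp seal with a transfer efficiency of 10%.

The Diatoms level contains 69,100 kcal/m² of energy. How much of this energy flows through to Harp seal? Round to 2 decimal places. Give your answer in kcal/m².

Amphipods: 69100 × 0.1 = 6910 kcal/m²
Capelin: 6910 × 0.1 = 691 kcal/m²
Harp seal: 691 × 0.1 = 69.1 kcal/m²

69.10 kcal/m²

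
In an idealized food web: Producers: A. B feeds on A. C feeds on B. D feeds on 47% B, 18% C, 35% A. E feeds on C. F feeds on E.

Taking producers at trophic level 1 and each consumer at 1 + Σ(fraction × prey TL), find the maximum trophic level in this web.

5

B: 1 + 1 = 2
C: 1 + 2 = 3
D: 1 + (0.47×2 + 0.18×3 + 0.35×1) = 2.83
E: 1 + 3 = 4
F: 1 + 4 = 5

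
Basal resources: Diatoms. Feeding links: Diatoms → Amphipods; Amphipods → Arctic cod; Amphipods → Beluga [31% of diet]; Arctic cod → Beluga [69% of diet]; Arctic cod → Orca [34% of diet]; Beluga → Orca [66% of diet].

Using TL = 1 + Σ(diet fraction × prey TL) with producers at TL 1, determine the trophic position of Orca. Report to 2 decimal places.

4.46

Amphipods: 1 + 1 = 2
Arctic cod: 1 + 2 = 3
Beluga: 1 + (0.31×2 + 0.69×3) = 3.69
Orca: 1 + (0.34×3 + 0.66×3.69) = 4.4554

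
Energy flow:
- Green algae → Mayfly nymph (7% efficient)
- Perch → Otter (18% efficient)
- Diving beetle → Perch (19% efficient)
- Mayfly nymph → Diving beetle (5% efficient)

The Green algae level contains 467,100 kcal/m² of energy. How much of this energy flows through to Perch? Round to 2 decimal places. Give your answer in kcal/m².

Mayfly nymph: 467100 × 0.07 = 32697 kcal/m²
Diving beetle: 32697 × 0.05 = 1634.85 kcal/m²
Perch: 1634.85 × 0.19 = 310.6215 kcal/m²

310.62 kcal/m²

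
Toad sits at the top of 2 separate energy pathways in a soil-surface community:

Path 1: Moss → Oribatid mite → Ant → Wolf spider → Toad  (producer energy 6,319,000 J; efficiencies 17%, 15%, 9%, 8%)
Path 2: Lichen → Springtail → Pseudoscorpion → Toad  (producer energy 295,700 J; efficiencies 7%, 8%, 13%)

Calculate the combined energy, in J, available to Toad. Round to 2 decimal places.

Path 1: 6319000 × 0.17 × 0.15 × 0.09 × 0.08 = 1160.1684 J
Path 2: 295700 × 0.07 × 0.08 × 0.13 = 215.2696 J
Total at Toad: 1160.1684 + 215.2696 = 1375.438 J

1375.44 J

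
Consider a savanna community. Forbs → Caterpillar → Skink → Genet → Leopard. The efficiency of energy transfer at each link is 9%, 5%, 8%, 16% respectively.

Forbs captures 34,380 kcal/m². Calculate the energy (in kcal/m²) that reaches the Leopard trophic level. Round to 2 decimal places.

1.98 kcal/m²

Caterpillar: 34380 × 0.09 = 3094.2 kcal/m²
Skink: 3094.2 × 0.05 = 154.71 kcal/m²
Genet: 154.71 × 0.08 = 12.3768 kcal/m²
Leopard: 12.3768 × 0.16 = 1.980288 kcal/m²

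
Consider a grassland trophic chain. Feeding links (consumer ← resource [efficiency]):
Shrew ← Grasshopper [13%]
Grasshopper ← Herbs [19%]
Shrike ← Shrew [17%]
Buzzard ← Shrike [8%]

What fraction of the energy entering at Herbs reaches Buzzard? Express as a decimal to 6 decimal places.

Product of link efficiencies: 0.19 × 0.13 × 0.17 × 0.08 = 0.00033592

0.000336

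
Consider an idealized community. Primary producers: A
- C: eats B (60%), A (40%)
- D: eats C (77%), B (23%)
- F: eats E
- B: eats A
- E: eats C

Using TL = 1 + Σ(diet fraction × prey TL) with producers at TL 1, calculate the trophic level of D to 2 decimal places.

B: 1 + 1 = 2
C: 1 + (0.6×2 + 0.4×1) = 2.6
D: 1 + (0.77×2.6 + 0.23×2) = 3.462
E: 1 + 2.6 = 3.6
F: 1 + 3.6 = 4.6

3.46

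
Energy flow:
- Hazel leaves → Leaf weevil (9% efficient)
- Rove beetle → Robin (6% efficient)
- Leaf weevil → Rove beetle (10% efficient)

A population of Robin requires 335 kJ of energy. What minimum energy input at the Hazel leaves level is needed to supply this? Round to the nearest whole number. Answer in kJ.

620370 kJ

Cumulative transfer efficiency: 0.09 × 0.1 × 0.06 = 0.00054
Hazel leaves energy = 335 / 0.00054 = 620370 kJ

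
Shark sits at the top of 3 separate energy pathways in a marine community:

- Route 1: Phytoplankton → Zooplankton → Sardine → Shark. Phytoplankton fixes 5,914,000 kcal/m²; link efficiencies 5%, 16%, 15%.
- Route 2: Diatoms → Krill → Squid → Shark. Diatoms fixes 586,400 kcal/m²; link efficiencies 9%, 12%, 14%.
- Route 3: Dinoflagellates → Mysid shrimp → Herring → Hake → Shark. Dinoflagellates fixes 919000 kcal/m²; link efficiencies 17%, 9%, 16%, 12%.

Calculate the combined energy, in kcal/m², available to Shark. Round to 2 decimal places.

Route 1: 5914000 × 0.05 × 0.16 × 0.15 = 7096.8 kcal/m²
Route 2: 586400 × 0.09 × 0.12 × 0.14 = 886.6368 kcal/m²
Route 3: 919000 × 0.17 × 0.09 × 0.16 × 0.12 = 269.96544 kcal/m²
Total at Shark: 7096.8 + 886.6368 + 269.96544 = 8253.40224 kcal/m²

8253.40 kcal/m²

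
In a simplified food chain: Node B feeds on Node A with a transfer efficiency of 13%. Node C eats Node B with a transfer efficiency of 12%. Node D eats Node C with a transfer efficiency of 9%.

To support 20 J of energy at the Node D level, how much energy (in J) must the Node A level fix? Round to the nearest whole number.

14245 J

Cumulative transfer efficiency: 0.13 × 0.12 × 0.09 = 0.001404
Node A energy = 20 / 0.001404 = 14245 J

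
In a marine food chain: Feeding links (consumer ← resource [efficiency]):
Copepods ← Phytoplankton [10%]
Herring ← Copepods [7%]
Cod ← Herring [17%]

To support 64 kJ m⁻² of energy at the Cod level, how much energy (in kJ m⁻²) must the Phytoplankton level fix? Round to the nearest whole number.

53782 kJ m⁻²

Cumulative transfer efficiency: 0.1 × 0.07 × 0.17 = 0.00119
Phytoplankton energy = 64 / 0.00119 = 53782 kJ m⁻²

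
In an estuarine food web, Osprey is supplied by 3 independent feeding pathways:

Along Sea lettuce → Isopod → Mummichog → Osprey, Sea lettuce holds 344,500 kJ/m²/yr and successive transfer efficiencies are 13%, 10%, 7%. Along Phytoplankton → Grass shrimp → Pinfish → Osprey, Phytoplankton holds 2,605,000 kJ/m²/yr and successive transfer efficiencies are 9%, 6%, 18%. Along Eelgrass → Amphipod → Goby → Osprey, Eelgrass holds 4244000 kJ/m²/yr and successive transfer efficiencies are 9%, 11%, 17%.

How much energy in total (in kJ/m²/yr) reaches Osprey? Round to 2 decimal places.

Via Sea lettuce: 344500 × 0.13 × 0.1 × 0.07 = 313.495 kJ/m²/yr
Via Phytoplankton: 2605000 × 0.09 × 0.06 × 0.18 = 2532.06 kJ/m²/yr
Via Eelgrass: 4244000 × 0.09 × 0.11 × 0.17 = 7142.652 kJ/m²/yr
Total at Osprey: 313.495 + 2532.06 + 7142.652 = 9988.207 kJ/m²/yr

9988.21 kJ/m²/yr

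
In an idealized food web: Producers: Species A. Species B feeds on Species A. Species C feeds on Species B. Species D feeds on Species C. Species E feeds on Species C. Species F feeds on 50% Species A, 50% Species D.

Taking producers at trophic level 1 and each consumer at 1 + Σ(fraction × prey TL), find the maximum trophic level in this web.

Species B: 1 + 1 = 2
Species C: 1 + 2 = 3
Species D: 1 + 3 = 4
Species E: 1 + 3 = 4
Species F: 1 + (0.5×1 + 0.5×4) = 3.5

4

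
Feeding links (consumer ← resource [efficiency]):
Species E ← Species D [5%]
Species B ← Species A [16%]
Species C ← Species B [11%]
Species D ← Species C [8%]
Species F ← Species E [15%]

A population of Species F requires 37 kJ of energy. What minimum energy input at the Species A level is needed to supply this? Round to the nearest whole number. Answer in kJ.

Cumulative transfer efficiency: 0.16 × 0.11 × 0.08 × 0.05 × 0.15 = 0.00001056
Species A energy = 37 / 0.00001056 = 3503788 kJ

3503788 kJ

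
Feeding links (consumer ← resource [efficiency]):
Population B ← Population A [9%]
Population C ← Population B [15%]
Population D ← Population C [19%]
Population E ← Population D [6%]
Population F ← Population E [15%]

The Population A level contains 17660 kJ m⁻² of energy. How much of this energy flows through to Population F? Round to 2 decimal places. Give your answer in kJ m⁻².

Population B: 17660 × 0.09 = 1589.4 kJ m⁻²
Population C: 1589.4 × 0.15 = 238.41 kJ m⁻²
Population D: 238.41 × 0.19 = 45.2979 kJ m⁻²
Population E: 45.2979 × 0.06 = 2.717874 kJ m⁻²
Population F: 2.717874 × 0.15 = 0.4076811 kJ m⁻²

0.41 kJ m⁻²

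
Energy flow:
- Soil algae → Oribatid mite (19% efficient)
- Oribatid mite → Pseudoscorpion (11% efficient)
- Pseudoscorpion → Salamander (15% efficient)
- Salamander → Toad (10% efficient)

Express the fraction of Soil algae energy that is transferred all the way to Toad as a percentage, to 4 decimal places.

Product of link efficiencies: 0.19 × 0.11 × 0.15 × 0.1 = 0.0003135
As a percentage: 0.0003135 × 100 = 0.0314%

0.0314%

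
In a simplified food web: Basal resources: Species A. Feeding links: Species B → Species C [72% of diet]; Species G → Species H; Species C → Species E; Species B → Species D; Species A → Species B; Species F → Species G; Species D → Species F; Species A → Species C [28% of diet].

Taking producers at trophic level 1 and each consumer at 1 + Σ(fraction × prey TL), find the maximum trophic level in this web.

6

Species B: 1 + 1 = 2
Species C: 1 + (0.72×2 + 0.28×1) = 2.72
Species D: 1 + 2 = 3
Species E: 1 + 2.72 = 3.72
Species F: 1 + 3 = 4
Species G: 1 + 4 = 5
Species H: 1 + 5 = 6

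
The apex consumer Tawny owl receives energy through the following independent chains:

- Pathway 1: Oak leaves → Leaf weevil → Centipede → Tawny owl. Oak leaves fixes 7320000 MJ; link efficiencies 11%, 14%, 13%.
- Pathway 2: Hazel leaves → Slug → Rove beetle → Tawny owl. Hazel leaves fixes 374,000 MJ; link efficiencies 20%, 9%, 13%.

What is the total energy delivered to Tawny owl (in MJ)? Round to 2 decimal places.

15529.80 MJ

Pathway 1: 7320000 × 0.11 × 0.14 × 0.13 = 14654.64 MJ
Pathway 2: 374000 × 0.2 × 0.09 × 0.13 = 875.16 MJ
Total at Tawny owl: 14654.64 + 875.16 = 15529.8 MJ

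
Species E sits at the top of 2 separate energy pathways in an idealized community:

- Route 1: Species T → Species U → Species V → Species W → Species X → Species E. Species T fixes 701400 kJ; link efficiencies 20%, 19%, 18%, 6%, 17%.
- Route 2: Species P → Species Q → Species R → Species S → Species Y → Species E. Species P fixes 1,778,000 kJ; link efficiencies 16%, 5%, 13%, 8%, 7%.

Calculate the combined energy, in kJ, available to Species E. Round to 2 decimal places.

Route 1: 701400 × 0.2 × 0.19 × 0.18 × 0.06 × 0.17 = 48.9352752 kJ
Route 2: 1778000 × 0.16 × 0.05 × 0.13 × 0.08 × 0.07 = 10.355072 kJ
Total at Species E: 48.9352752 + 10.355072 = 59.2903472 kJ

59.29 kJ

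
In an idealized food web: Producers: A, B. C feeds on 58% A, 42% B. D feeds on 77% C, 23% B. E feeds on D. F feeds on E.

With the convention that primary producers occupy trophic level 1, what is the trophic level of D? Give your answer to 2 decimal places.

2.77

C: 1 + (0.58×1 + 0.42×1) = 2
D: 1 + (0.77×2 + 0.23×1) = 2.77
E: 1 + 2.77 = 3.77
F: 1 + 3.77 = 4.77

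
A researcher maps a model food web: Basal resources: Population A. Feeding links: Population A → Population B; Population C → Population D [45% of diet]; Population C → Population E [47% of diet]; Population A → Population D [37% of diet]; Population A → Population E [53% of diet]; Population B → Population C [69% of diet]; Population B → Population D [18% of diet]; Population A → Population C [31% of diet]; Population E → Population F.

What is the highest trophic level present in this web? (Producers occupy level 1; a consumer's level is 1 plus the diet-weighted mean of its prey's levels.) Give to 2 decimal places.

Population B: 1 + 1 = 2
Population C: 1 + (0.69×2 + 0.31×1) = 2.69
Population D: 1 + (0.37×1 + 0.45×2.69 + 0.18×2) = 2.9405
Population E: 1 + (0.47×2.69 + 0.53×1) = 2.7943
Population F: 1 + 2.7943 = 3.7943

3.79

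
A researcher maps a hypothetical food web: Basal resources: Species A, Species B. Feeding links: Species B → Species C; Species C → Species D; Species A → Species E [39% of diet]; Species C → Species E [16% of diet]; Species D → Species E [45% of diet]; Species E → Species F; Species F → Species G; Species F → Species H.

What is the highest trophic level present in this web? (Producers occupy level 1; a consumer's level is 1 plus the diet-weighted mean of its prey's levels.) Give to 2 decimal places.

Species C: 1 + 1 = 2
Species D: 1 + 2 = 3
Species E: 1 + (0.39×1 + 0.16×2 + 0.45×3) = 3.06
Species F: 1 + 3.06 = 4.06
Species G: 1 + 4.06 = 5.06
Species H: 1 + 4.06 = 5.06

5.06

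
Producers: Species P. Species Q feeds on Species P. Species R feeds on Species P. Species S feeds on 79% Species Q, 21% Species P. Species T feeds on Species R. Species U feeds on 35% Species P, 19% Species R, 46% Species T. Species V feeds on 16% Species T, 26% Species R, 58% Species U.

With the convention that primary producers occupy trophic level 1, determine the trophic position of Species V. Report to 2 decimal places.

3.80

Species Q: 1 + 1 = 2
Species R: 1 + 1 = 2
Species S: 1 + (0.79×2 + 0.21×1) = 2.79
Species T: 1 + 2 = 3
Species U: 1 + (0.35×1 + 0.19×2 + 0.46×3) = 3.11
Species V: 1 + (0.16×3 + 0.26×2 + 0.58×3.11) = 3.8038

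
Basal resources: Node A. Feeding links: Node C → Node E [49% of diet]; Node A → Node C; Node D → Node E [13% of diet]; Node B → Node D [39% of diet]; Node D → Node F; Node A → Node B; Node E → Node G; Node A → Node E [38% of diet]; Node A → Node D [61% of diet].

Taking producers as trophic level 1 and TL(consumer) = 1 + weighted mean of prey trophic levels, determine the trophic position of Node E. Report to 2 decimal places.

Node B: 1 + 1 = 2
Node C: 1 + 1 = 2
Node D: 1 + (0.39×2 + 0.61×1) = 2.39
Node E: 1 + (0.49×2 + 0.38×1 + 0.13×2.39) = 2.6707
Node F: 1 + 2.39 = 3.39
Node G: 1 + 2.6707 = 3.6707

2.67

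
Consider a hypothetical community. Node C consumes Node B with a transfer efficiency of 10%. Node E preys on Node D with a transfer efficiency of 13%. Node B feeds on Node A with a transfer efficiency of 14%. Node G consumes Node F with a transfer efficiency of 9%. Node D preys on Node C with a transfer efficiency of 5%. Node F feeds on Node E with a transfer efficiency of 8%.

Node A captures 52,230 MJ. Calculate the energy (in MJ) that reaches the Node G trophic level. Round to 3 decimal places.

0.034 MJ

Node B: 52230 × 0.14 = 7312.2 MJ
Node C: 7312.2 × 0.1 = 731.22 MJ
Node D: 731.22 × 0.05 = 36.561 MJ
Node E: 36.561 × 0.13 = 4.75293 MJ
Node F: 4.75293 × 0.08 = 0.3802344 MJ
Node G: 0.3802344 × 0.09 = 0.034221096 MJ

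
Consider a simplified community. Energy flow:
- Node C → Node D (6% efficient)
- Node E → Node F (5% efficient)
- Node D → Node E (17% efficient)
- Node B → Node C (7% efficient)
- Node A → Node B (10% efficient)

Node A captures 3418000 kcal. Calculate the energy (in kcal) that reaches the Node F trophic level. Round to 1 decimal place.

12.2 kcal

Node B: 3418000 × 0.1 = 341800 kcal
Node C: 341800 × 0.07 = 23926 kcal
Node D: 23926 × 0.06 = 1435.56 kcal
Node E: 1435.56 × 0.17 = 244.0452 kcal
Node F: 244.0452 × 0.05 = 12.20226 kcal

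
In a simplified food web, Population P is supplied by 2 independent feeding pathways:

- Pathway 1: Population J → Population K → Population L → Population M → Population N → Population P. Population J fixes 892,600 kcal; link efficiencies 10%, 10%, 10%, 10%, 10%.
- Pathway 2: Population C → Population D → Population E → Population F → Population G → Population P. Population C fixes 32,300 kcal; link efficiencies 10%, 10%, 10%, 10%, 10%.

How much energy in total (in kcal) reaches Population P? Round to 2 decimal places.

Pathway 1: 892600 × 0.1 × 0.1 × 0.1 × 0.1 × 0.1 = 8.926 kcal
Pathway 2: 32300 × 0.1 × 0.1 × 0.1 × 0.1 × 0.1 = 0.323 kcal
Total at Population P: 8.926 + 0.323 = 9.249 kcal

9.25 kcal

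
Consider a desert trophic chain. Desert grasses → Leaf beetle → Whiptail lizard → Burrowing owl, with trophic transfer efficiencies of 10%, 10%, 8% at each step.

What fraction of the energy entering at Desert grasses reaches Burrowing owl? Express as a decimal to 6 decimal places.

Product of link efficiencies: 0.1 × 0.1 × 0.08 = 0.0008

0.000800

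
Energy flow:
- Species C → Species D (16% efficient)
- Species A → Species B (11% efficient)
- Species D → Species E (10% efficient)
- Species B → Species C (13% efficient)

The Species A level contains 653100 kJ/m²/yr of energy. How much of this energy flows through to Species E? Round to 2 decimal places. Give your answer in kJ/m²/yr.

Species B: 653100 × 0.11 = 71841 kJ/m²/yr
Species C: 71841 × 0.13 = 9339.33 kJ/m²/yr
Species D: 9339.33 × 0.16 = 1494.2928 kJ/m²/yr
Species E: 1494.2928 × 0.1 = 149.42928 kJ/m²/yr

149.43 kJ/m²/yr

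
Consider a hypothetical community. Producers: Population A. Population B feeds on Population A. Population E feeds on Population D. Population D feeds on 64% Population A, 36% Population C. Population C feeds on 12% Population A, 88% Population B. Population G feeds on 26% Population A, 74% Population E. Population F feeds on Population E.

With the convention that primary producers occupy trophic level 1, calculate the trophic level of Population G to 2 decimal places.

3.98

Population B: 1 + 1 = 2
Population C: 1 + (0.12×1 + 0.88×2) = 2.88
Population D: 1 + (0.64×1 + 0.36×2.88) = 2.6768
Population E: 1 + 2.6768 = 3.6768
Population F: 1 + 3.6768 = 4.6768
Population G: 1 + (0.26×1 + 0.74×3.6768) = 3.980832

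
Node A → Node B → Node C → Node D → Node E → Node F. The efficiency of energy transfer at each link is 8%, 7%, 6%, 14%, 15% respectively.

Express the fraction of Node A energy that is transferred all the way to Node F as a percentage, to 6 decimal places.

Product of link efficiencies: 0.08 × 0.07 × 0.06 × 0.14 × 0.15 = 0.000007056
As a percentage: 0.000007056 × 100 = 0.000706%

0.000706%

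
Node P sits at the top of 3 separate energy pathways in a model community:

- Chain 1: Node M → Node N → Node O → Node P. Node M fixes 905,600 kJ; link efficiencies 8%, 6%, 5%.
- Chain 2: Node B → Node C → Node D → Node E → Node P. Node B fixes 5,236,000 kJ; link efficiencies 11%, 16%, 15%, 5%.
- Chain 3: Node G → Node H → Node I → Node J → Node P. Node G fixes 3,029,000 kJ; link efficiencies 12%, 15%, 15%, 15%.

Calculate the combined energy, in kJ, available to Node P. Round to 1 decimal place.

Chain 1: 905600 × 0.08 × 0.06 × 0.05 = 217.344 kJ
Chain 2: 5236000 × 0.11 × 0.16 × 0.15 × 0.05 = 691.152 kJ
Chain 3: 3029000 × 0.12 × 0.15 × 0.15 × 0.15 = 1226.745 kJ
Total at Node P: 217.344 + 691.152 + 1226.745 = 2135.241 kJ

2135.2 kJ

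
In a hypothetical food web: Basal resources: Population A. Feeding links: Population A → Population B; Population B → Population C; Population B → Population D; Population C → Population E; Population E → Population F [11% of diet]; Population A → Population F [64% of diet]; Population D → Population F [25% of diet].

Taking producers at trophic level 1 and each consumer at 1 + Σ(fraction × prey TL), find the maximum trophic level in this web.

4

Population B: 1 + 1 = 2
Population C: 1 + 2 = 3
Population D: 1 + 2 = 3
Population E: 1 + 3 = 4
Population F: 1 + (0.11×4 + 0.64×1 + 0.25×3) = 2.83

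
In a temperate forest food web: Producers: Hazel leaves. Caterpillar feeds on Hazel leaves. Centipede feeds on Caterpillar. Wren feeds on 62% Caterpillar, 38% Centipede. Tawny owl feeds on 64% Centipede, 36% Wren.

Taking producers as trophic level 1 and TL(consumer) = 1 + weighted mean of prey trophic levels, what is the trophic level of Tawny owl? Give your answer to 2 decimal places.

4.14

Caterpillar: 1 + 1 = 2
Centipede: 1 + 2 = 3
Wren: 1 + (0.62×2 + 0.38×3) = 3.38
Tawny owl: 1 + (0.64×3 + 0.36×3.38) = 4.1368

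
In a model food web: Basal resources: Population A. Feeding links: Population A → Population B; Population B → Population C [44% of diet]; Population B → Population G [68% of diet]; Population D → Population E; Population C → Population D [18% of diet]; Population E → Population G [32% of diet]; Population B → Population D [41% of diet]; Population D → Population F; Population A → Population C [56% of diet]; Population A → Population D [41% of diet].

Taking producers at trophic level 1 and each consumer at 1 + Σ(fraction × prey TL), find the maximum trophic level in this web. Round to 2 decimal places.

Population B: 1 + 1 = 2
Population C: 1 + (0.56×1 + 0.44×2) = 2.44
Population D: 1 + (0.41×2 + 0.41×1 + 0.18×2.44) = 2.6692
Population E: 1 + 2.6692 = 3.6692
Population F: 1 + 2.6692 = 3.6692
Population G: 1 + (0.32×3.6692 + 0.68×2) = 3.534144

3.67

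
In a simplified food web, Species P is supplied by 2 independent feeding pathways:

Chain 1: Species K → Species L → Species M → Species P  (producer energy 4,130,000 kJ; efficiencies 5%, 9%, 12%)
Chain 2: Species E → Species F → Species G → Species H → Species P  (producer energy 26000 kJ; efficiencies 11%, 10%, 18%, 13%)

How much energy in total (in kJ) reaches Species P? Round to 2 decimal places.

2236.89 kJ

Chain 1: 4130000 × 0.05 × 0.09 × 0.12 = 2230.2 kJ
Chain 2: 26000 × 0.11 × 0.1 × 0.18 × 0.13 = 6.6924 kJ
Total at Species P: 2230.2 + 6.6924 = 2236.8924 kJ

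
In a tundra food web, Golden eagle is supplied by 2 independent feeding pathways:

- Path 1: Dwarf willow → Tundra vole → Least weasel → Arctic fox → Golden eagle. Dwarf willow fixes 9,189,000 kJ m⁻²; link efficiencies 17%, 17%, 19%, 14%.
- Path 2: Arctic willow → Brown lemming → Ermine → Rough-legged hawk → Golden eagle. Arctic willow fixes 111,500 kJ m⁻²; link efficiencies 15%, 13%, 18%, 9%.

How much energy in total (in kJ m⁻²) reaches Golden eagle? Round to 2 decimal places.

Path 1: 9189000 × 0.17 × 0.17 × 0.19 × 0.14 = 7063.95186 kJ m⁻²
Path 2: 111500 × 0.15 × 0.13 × 0.18 × 0.09 = 35.22285 kJ m⁻²
Total at Golden eagle: 7063.95186 + 35.22285 = 7099.17471 kJ m⁻²

7099.17 kJ m⁻²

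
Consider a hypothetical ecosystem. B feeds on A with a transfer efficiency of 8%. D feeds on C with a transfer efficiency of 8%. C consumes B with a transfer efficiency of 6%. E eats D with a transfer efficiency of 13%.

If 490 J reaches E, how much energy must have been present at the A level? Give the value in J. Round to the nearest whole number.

Cumulative transfer efficiency: 0.08 × 0.06 × 0.08 × 0.13 = 0.00004992
A energy = 490 / 0.00004992 = 9815705 J

9815705 J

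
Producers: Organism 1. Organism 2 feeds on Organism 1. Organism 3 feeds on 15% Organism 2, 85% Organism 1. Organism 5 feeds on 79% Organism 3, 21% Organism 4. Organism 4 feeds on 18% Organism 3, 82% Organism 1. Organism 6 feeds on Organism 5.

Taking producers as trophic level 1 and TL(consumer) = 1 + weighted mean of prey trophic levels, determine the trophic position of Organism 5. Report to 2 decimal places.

3.16

Organism 2: 1 + 1 = 2
Organism 3: 1 + (0.15×2 + 0.85×1) = 2.15
Organism 4: 1 + (0.18×2.15 + 0.82×1) = 2.207
Organism 5: 1 + (0.79×2.15 + 0.21×2.207) = 3.16197
Organism 6: 1 + 3.16197 = 4.16197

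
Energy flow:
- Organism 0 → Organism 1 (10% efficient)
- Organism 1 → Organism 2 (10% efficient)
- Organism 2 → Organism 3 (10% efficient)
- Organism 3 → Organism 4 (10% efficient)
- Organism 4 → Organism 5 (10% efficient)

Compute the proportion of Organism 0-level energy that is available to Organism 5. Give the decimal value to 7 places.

0.0000100

Product of link efficiencies: 0.1 × 0.1 × 0.1 × 0.1 × 0.1 = 0.00001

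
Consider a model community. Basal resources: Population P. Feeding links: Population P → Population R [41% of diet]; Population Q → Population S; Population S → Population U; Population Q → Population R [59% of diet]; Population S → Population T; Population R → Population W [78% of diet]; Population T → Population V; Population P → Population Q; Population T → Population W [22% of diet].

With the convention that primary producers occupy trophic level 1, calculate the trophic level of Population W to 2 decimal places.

Population Q: 1 + 1 = 2
Population R: 1 + (0.59×2 + 0.41×1) = 2.59
Population S: 1 + 2 = 3
Population T: 1 + 3 = 4
Population U: 1 + 3 = 4
Population V: 1 + 4 = 5
Population W: 1 + (0.22×4 + 0.78×2.59) = 3.9002

3.90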